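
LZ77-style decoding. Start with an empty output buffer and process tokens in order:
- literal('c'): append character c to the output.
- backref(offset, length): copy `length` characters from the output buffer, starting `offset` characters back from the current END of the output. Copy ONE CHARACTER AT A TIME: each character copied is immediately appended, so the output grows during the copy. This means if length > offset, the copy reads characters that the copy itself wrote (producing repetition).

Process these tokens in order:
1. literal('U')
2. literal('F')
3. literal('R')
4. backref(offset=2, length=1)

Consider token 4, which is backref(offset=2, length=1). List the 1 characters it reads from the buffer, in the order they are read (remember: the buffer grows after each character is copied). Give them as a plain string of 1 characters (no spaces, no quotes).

Answer: F

Derivation:
Token 1: literal('U'). Output: "U"
Token 2: literal('F'). Output: "UF"
Token 3: literal('R'). Output: "UFR"
Token 4: backref(off=2, len=1). Buffer before: "UFR" (len 3)
  byte 1: read out[1]='F', append. Buffer now: "UFRF"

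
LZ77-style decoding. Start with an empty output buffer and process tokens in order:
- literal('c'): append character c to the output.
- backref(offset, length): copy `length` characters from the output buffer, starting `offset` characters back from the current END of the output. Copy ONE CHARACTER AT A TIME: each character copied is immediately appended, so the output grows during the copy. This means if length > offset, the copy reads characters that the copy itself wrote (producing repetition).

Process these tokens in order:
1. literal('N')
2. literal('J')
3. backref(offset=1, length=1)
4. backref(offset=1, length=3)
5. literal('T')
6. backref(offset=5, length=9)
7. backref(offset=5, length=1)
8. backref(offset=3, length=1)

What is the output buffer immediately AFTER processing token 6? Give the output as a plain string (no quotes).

Token 1: literal('N'). Output: "N"
Token 2: literal('J'). Output: "NJ"
Token 3: backref(off=1, len=1). Copied 'J' from pos 1. Output: "NJJ"
Token 4: backref(off=1, len=3) (overlapping!). Copied 'JJJ' from pos 2. Output: "NJJJJJ"
Token 5: literal('T'). Output: "NJJJJJT"
Token 6: backref(off=5, len=9) (overlapping!). Copied 'JJJJTJJJJ' from pos 2. Output: "NJJJJJTJJJJTJJJJ"

Answer: NJJJJJTJJJJTJJJJ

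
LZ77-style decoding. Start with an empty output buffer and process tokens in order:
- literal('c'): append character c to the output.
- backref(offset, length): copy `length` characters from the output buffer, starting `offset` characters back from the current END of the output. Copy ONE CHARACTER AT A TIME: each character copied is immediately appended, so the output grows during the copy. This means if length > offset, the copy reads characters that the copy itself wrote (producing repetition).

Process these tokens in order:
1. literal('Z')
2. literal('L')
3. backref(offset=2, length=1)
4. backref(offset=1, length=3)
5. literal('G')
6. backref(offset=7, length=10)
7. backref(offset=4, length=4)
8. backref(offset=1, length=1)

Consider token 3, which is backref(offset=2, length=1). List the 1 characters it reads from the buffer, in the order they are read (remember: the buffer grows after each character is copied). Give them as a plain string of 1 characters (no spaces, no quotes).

Answer: Z

Derivation:
Token 1: literal('Z'). Output: "Z"
Token 2: literal('L'). Output: "ZL"
Token 3: backref(off=2, len=1). Buffer before: "ZL" (len 2)
  byte 1: read out[0]='Z', append. Buffer now: "ZLZ"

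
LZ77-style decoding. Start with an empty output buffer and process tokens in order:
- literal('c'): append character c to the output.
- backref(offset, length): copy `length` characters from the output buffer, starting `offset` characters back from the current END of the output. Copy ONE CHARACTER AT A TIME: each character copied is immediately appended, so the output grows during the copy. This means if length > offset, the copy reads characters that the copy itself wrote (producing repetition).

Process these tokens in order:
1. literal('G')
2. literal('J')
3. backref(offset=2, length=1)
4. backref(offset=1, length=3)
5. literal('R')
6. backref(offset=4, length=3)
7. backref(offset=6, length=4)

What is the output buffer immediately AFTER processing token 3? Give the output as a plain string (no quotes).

Answer: GJG

Derivation:
Token 1: literal('G'). Output: "G"
Token 2: literal('J'). Output: "GJ"
Token 3: backref(off=2, len=1). Copied 'G' from pos 0. Output: "GJG"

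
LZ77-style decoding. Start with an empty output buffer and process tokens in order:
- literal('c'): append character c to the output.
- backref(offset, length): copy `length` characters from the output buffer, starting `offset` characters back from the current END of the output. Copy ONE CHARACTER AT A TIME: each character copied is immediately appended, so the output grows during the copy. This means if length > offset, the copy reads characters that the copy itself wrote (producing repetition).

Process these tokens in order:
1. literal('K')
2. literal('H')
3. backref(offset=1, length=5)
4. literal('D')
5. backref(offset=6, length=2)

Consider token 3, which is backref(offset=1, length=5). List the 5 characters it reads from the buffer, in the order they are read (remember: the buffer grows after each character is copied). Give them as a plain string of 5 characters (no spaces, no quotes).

Token 1: literal('K'). Output: "K"
Token 2: literal('H'). Output: "KH"
Token 3: backref(off=1, len=5). Buffer before: "KH" (len 2)
  byte 1: read out[1]='H', append. Buffer now: "KHH"
  byte 2: read out[2]='H', append. Buffer now: "KHHH"
  byte 3: read out[3]='H', append. Buffer now: "KHHHH"
  byte 4: read out[4]='H', append. Buffer now: "KHHHHH"
  byte 5: read out[5]='H', append. Buffer now: "KHHHHHH"

Answer: HHHHH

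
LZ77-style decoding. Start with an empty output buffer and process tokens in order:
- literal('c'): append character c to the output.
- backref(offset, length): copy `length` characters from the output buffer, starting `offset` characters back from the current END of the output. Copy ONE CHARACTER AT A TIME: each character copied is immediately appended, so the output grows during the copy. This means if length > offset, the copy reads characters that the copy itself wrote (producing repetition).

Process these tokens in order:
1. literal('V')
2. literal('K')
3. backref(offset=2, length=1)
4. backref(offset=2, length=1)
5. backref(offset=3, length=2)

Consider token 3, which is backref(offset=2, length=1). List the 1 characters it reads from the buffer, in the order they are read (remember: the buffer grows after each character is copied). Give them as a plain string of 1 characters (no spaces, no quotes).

Answer: V

Derivation:
Token 1: literal('V'). Output: "V"
Token 2: literal('K'). Output: "VK"
Token 3: backref(off=2, len=1). Buffer before: "VK" (len 2)
  byte 1: read out[0]='V', append. Buffer now: "VKV"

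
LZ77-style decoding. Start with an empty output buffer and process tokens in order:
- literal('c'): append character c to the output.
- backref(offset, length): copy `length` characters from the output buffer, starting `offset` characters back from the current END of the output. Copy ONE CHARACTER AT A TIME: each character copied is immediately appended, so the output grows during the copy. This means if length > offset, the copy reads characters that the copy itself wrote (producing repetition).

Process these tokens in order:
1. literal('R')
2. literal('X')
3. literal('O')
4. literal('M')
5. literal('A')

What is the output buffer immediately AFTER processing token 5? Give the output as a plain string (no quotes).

Token 1: literal('R'). Output: "R"
Token 2: literal('X'). Output: "RX"
Token 3: literal('O'). Output: "RXO"
Token 4: literal('M'). Output: "RXOM"
Token 5: literal('A'). Output: "RXOMA"

Answer: RXOMA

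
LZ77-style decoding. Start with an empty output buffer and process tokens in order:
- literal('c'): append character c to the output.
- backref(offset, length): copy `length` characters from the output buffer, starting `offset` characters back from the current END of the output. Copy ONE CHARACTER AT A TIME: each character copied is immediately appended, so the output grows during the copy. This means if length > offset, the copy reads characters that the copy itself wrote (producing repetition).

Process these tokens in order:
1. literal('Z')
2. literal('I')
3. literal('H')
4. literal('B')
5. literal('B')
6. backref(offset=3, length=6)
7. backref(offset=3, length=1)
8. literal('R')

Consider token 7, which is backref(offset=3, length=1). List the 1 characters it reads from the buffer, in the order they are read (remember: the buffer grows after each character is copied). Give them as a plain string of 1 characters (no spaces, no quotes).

Answer: H

Derivation:
Token 1: literal('Z'). Output: "Z"
Token 2: literal('I'). Output: "ZI"
Token 3: literal('H'). Output: "ZIH"
Token 4: literal('B'). Output: "ZIHB"
Token 5: literal('B'). Output: "ZIHBB"
Token 6: backref(off=3, len=6) (overlapping!). Copied 'HBBHBB' from pos 2. Output: "ZIHBBHBBHBB"
Token 7: backref(off=3, len=1). Buffer before: "ZIHBBHBBHBB" (len 11)
  byte 1: read out[8]='H', append. Buffer now: "ZIHBBHBBHBBH"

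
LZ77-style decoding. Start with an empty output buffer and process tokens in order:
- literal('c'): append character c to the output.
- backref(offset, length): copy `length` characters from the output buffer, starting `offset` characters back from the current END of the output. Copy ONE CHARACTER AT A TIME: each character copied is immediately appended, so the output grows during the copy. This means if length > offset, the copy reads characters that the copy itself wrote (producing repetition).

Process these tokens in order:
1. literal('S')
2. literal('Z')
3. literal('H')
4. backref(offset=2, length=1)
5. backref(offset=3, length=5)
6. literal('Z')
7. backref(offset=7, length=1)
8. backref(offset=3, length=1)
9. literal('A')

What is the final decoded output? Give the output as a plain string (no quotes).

Answer: SZHZZHZZHZZHA

Derivation:
Token 1: literal('S'). Output: "S"
Token 2: literal('Z'). Output: "SZ"
Token 3: literal('H'). Output: "SZH"
Token 4: backref(off=2, len=1). Copied 'Z' from pos 1. Output: "SZHZ"
Token 5: backref(off=3, len=5) (overlapping!). Copied 'ZHZZH' from pos 1. Output: "SZHZZHZZH"
Token 6: literal('Z'). Output: "SZHZZHZZHZ"
Token 7: backref(off=7, len=1). Copied 'Z' from pos 3. Output: "SZHZZHZZHZZ"
Token 8: backref(off=3, len=1). Copied 'H' from pos 8. Output: "SZHZZHZZHZZH"
Token 9: literal('A'). Output: "SZHZZHZZHZZHA"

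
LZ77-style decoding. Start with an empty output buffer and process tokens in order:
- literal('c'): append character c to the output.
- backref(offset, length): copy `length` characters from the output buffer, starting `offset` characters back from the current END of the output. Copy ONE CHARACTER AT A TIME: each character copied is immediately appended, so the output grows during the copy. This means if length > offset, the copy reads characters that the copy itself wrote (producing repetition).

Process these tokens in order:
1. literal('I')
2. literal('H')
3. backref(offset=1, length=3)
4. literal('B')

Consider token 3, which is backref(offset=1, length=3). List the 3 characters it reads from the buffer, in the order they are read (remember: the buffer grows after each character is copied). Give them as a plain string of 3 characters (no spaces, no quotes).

Token 1: literal('I'). Output: "I"
Token 2: literal('H'). Output: "IH"
Token 3: backref(off=1, len=3). Buffer before: "IH" (len 2)
  byte 1: read out[1]='H', append. Buffer now: "IHH"
  byte 2: read out[2]='H', append. Buffer now: "IHHH"
  byte 3: read out[3]='H', append. Buffer now: "IHHHH"

Answer: HHH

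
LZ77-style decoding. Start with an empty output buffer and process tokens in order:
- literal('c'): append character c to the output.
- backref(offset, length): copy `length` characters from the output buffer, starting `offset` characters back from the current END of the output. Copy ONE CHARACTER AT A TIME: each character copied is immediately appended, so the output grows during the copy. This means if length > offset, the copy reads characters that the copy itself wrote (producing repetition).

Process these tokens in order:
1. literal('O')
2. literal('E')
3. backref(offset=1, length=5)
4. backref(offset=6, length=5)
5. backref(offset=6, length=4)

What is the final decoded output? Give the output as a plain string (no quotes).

Token 1: literal('O'). Output: "O"
Token 2: literal('E'). Output: "OE"
Token 3: backref(off=1, len=5) (overlapping!). Copied 'EEEEE' from pos 1. Output: "OEEEEEE"
Token 4: backref(off=6, len=5). Copied 'EEEEE' from pos 1. Output: "OEEEEEEEEEEE"
Token 5: backref(off=6, len=4). Copied 'EEEE' from pos 6. Output: "OEEEEEEEEEEEEEEE"

Answer: OEEEEEEEEEEEEEEE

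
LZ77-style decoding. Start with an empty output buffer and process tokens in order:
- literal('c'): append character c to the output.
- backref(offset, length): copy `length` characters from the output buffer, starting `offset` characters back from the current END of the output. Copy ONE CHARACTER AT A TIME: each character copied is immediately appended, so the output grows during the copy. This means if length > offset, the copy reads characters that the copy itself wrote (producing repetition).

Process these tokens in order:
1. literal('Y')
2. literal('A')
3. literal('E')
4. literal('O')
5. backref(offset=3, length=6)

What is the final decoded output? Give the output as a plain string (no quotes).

Token 1: literal('Y'). Output: "Y"
Token 2: literal('A'). Output: "YA"
Token 3: literal('E'). Output: "YAE"
Token 4: literal('O'). Output: "YAEO"
Token 5: backref(off=3, len=6) (overlapping!). Copied 'AEOAEO' from pos 1. Output: "YAEOAEOAEO"

Answer: YAEOAEOAEO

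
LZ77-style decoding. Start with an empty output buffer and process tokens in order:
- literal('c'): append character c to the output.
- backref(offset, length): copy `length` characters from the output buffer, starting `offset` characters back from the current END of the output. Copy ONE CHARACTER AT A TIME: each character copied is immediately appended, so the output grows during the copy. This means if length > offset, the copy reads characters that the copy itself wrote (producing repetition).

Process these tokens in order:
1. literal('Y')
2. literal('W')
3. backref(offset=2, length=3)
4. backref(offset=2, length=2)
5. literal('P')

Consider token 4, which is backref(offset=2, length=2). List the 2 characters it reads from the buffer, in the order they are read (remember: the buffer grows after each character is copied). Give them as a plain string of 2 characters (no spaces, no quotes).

Token 1: literal('Y'). Output: "Y"
Token 2: literal('W'). Output: "YW"
Token 3: backref(off=2, len=3) (overlapping!). Copied 'YWY' from pos 0. Output: "YWYWY"
Token 4: backref(off=2, len=2). Buffer before: "YWYWY" (len 5)
  byte 1: read out[3]='W', append. Buffer now: "YWYWYW"
  byte 2: read out[4]='Y', append. Buffer now: "YWYWYWY"

Answer: WY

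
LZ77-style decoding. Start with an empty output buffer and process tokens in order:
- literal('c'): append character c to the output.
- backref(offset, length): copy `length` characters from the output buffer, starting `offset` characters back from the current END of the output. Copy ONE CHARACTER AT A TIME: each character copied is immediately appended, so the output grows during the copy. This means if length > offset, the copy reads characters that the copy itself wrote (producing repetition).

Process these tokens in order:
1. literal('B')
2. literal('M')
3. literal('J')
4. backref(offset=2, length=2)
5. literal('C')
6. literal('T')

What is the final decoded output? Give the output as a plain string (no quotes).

Token 1: literal('B'). Output: "B"
Token 2: literal('M'). Output: "BM"
Token 3: literal('J'). Output: "BMJ"
Token 4: backref(off=2, len=2). Copied 'MJ' from pos 1. Output: "BMJMJ"
Token 5: literal('C'). Output: "BMJMJC"
Token 6: literal('T'). Output: "BMJMJCT"

Answer: BMJMJCT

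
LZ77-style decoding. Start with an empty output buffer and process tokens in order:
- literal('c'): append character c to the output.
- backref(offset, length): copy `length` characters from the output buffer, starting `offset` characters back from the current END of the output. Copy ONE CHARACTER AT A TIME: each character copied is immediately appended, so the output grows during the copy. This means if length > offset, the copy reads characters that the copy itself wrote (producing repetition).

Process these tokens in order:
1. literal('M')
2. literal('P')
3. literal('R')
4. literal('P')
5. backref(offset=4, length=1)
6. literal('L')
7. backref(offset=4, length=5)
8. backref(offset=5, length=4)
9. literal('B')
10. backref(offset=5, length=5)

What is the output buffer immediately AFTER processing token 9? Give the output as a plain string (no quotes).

Answer: MPRPMLRPMLRRPMLB

Derivation:
Token 1: literal('M'). Output: "M"
Token 2: literal('P'). Output: "MP"
Token 3: literal('R'). Output: "MPR"
Token 4: literal('P'). Output: "MPRP"
Token 5: backref(off=4, len=1). Copied 'M' from pos 0. Output: "MPRPM"
Token 6: literal('L'). Output: "MPRPML"
Token 7: backref(off=4, len=5) (overlapping!). Copied 'RPMLR' from pos 2. Output: "MPRPMLRPMLR"
Token 8: backref(off=5, len=4). Copied 'RPML' from pos 6. Output: "MPRPMLRPMLRRPML"
Token 9: literal('B'). Output: "MPRPMLRPMLRRPMLB"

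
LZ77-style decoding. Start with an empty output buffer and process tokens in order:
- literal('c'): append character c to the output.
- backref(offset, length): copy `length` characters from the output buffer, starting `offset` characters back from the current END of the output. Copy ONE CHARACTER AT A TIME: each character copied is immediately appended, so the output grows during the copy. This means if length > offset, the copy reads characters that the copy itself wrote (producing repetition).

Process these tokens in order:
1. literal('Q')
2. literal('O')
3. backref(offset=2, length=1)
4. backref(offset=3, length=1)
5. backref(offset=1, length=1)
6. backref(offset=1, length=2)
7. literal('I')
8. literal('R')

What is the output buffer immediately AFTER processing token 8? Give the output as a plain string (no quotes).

Token 1: literal('Q'). Output: "Q"
Token 2: literal('O'). Output: "QO"
Token 3: backref(off=2, len=1). Copied 'Q' from pos 0. Output: "QOQ"
Token 4: backref(off=3, len=1). Copied 'Q' from pos 0. Output: "QOQQ"
Token 5: backref(off=1, len=1). Copied 'Q' from pos 3. Output: "QOQQQ"
Token 6: backref(off=1, len=2) (overlapping!). Copied 'QQ' from pos 4. Output: "QOQQQQQ"
Token 7: literal('I'). Output: "QOQQQQQI"
Token 8: literal('R'). Output: "QOQQQQQIR"

Answer: QOQQQQQIR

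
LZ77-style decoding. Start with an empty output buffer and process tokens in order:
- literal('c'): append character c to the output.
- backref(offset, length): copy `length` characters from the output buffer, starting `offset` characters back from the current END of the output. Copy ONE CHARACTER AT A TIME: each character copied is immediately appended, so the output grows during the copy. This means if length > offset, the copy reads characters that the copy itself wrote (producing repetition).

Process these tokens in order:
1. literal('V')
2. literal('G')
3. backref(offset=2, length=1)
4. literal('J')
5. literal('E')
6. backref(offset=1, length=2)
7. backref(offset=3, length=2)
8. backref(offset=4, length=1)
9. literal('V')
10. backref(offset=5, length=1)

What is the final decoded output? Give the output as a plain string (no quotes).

Token 1: literal('V'). Output: "V"
Token 2: literal('G'). Output: "VG"
Token 3: backref(off=2, len=1). Copied 'V' from pos 0. Output: "VGV"
Token 4: literal('J'). Output: "VGVJ"
Token 5: literal('E'). Output: "VGVJE"
Token 6: backref(off=1, len=2) (overlapping!). Copied 'EE' from pos 4. Output: "VGVJEEE"
Token 7: backref(off=3, len=2). Copied 'EE' from pos 4. Output: "VGVJEEEEE"
Token 8: backref(off=4, len=1). Copied 'E' from pos 5. Output: "VGVJEEEEEE"
Token 9: literal('V'). Output: "VGVJEEEEEEV"
Token 10: backref(off=5, len=1). Copied 'E' from pos 6. Output: "VGVJEEEEEEVE"

Answer: VGVJEEEEEEVE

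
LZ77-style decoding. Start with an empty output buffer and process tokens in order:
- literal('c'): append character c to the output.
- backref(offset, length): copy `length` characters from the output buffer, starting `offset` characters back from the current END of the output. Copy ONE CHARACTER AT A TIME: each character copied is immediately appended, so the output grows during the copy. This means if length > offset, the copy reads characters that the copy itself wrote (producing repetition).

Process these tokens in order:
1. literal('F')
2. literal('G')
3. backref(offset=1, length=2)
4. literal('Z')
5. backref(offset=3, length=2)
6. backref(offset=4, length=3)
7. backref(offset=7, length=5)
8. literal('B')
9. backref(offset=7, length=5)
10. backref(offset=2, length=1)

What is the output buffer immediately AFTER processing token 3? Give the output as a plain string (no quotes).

Answer: FGGG

Derivation:
Token 1: literal('F'). Output: "F"
Token 2: literal('G'). Output: "FG"
Token 3: backref(off=1, len=2) (overlapping!). Copied 'GG' from pos 1. Output: "FGGG"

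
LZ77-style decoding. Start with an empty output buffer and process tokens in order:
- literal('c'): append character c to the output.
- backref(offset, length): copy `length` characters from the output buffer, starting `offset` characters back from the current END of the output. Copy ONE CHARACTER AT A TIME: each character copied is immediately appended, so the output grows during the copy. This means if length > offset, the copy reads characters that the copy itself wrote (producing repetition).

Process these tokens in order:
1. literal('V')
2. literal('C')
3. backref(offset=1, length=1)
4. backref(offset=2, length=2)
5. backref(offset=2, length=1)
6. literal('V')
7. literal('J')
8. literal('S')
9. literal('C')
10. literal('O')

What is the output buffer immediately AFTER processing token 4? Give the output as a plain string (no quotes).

Answer: VCCCC

Derivation:
Token 1: literal('V'). Output: "V"
Token 2: literal('C'). Output: "VC"
Token 3: backref(off=1, len=1). Copied 'C' from pos 1. Output: "VCC"
Token 4: backref(off=2, len=2). Copied 'CC' from pos 1. Output: "VCCCC"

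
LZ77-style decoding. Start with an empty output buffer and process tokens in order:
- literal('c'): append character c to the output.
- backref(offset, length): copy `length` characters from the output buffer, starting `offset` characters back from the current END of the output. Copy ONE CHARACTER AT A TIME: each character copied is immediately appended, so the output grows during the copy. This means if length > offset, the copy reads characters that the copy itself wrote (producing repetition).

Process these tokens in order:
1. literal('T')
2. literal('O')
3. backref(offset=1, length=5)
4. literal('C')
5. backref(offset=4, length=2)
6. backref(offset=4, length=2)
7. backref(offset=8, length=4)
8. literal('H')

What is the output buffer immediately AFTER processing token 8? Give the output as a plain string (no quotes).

Token 1: literal('T'). Output: "T"
Token 2: literal('O'). Output: "TO"
Token 3: backref(off=1, len=5) (overlapping!). Copied 'OOOOO' from pos 1. Output: "TOOOOOO"
Token 4: literal('C'). Output: "TOOOOOOC"
Token 5: backref(off=4, len=2). Copied 'OO' from pos 4. Output: "TOOOOOOCOO"
Token 6: backref(off=4, len=2). Copied 'OC' from pos 6. Output: "TOOOOOOCOOOC"
Token 7: backref(off=8, len=4). Copied 'OOOC' from pos 4. Output: "TOOOOOOCOOOCOOOC"
Token 8: literal('H'). Output: "TOOOOOOCOOOCOOOCH"

Answer: TOOOOOOCOOOCOOOCH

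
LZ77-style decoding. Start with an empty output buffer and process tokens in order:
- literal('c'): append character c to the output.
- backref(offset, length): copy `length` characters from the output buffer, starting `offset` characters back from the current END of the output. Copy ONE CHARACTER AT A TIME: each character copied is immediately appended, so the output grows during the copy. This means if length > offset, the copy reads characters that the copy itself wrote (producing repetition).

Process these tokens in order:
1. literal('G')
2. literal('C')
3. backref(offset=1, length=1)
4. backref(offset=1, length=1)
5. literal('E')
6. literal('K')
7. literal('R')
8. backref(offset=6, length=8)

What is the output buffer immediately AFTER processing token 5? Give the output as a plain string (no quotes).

Token 1: literal('G'). Output: "G"
Token 2: literal('C'). Output: "GC"
Token 3: backref(off=1, len=1). Copied 'C' from pos 1. Output: "GCC"
Token 4: backref(off=1, len=1). Copied 'C' from pos 2. Output: "GCCC"
Token 5: literal('E'). Output: "GCCCE"

Answer: GCCCE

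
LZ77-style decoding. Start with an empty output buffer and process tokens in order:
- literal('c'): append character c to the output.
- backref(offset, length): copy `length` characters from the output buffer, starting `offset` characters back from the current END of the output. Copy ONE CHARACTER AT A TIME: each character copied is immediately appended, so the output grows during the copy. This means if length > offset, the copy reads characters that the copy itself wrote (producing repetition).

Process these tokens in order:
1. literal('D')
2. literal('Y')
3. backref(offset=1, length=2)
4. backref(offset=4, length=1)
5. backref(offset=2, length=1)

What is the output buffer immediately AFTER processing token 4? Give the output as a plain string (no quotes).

Answer: DYYYD

Derivation:
Token 1: literal('D'). Output: "D"
Token 2: literal('Y'). Output: "DY"
Token 3: backref(off=1, len=2) (overlapping!). Copied 'YY' from pos 1. Output: "DYYY"
Token 4: backref(off=4, len=1). Copied 'D' from pos 0. Output: "DYYYD"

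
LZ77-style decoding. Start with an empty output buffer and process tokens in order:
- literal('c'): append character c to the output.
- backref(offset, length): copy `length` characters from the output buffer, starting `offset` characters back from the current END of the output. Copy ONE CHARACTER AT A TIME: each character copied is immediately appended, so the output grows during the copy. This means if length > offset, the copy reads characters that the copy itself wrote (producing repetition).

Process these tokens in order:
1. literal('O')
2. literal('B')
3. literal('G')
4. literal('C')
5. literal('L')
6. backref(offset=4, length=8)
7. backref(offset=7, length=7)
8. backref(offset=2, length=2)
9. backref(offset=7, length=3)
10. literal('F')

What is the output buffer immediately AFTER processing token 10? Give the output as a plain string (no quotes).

Token 1: literal('O'). Output: "O"
Token 2: literal('B'). Output: "OB"
Token 3: literal('G'). Output: "OBG"
Token 4: literal('C'). Output: "OBGC"
Token 5: literal('L'). Output: "OBGCL"
Token 6: backref(off=4, len=8) (overlapping!). Copied 'BGCLBGCL' from pos 1. Output: "OBGCLBGCLBGCL"
Token 7: backref(off=7, len=7). Copied 'GCLBGCL' from pos 6. Output: "OBGCLBGCLBGCLGCLBGCL"
Token 8: backref(off=2, len=2). Copied 'CL' from pos 18. Output: "OBGCLBGCLBGCLGCLBGCLCL"
Token 9: backref(off=7, len=3). Copied 'LBG' from pos 15. Output: "OBGCLBGCLBGCLGCLBGCLCLLBG"
Token 10: literal('F'). Output: "OBGCLBGCLBGCLGCLBGCLCLLBGF"

Answer: OBGCLBGCLBGCLGCLBGCLCLLBGF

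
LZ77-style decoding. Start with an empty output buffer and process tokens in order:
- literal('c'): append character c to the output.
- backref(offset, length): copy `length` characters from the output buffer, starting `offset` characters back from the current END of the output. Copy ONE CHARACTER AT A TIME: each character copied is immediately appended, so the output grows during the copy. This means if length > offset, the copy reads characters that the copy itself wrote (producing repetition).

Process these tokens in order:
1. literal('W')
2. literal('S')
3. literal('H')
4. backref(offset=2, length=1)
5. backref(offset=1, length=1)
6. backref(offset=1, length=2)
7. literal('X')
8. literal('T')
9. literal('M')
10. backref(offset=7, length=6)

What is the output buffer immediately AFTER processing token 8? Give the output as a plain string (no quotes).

Token 1: literal('W'). Output: "W"
Token 2: literal('S'). Output: "WS"
Token 3: literal('H'). Output: "WSH"
Token 4: backref(off=2, len=1). Copied 'S' from pos 1. Output: "WSHS"
Token 5: backref(off=1, len=1). Copied 'S' from pos 3. Output: "WSHSS"
Token 6: backref(off=1, len=2) (overlapping!). Copied 'SS' from pos 4. Output: "WSHSSSS"
Token 7: literal('X'). Output: "WSHSSSSX"
Token 8: literal('T'). Output: "WSHSSSSXT"

Answer: WSHSSSSXT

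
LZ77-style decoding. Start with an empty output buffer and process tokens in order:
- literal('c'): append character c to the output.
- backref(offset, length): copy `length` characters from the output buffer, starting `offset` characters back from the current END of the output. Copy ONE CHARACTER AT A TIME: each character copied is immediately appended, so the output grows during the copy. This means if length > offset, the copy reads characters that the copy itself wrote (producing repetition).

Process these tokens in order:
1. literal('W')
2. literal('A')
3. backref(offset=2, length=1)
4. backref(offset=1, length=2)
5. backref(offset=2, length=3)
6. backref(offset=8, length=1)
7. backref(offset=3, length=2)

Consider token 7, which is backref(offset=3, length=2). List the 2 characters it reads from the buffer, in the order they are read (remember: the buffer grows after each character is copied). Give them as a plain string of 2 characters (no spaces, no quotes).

Answer: WW

Derivation:
Token 1: literal('W'). Output: "W"
Token 2: literal('A'). Output: "WA"
Token 3: backref(off=2, len=1). Copied 'W' from pos 0. Output: "WAW"
Token 4: backref(off=1, len=2) (overlapping!). Copied 'WW' from pos 2. Output: "WAWWW"
Token 5: backref(off=2, len=3) (overlapping!). Copied 'WWW' from pos 3. Output: "WAWWWWWW"
Token 6: backref(off=8, len=1). Copied 'W' from pos 0. Output: "WAWWWWWWW"
Token 7: backref(off=3, len=2). Buffer before: "WAWWWWWWW" (len 9)
  byte 1: read out[6]='W', append. Buffer now: "WAWWWWWWWW"
  byte 2: read out[7]='W', append. Buffer now: "WAWWWWWWWWW"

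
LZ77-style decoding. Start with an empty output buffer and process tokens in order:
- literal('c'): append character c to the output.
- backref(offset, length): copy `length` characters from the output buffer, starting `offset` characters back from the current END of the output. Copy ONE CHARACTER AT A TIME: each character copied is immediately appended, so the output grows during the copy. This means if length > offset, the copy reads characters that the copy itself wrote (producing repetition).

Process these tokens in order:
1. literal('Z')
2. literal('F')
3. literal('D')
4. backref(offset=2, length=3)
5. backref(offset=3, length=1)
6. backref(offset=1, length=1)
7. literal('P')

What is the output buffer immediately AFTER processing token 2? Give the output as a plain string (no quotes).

Token 1: literal('Z'). Output: "Z"
Token 2: literal('F'). Output: "ZF"

Answer: ZF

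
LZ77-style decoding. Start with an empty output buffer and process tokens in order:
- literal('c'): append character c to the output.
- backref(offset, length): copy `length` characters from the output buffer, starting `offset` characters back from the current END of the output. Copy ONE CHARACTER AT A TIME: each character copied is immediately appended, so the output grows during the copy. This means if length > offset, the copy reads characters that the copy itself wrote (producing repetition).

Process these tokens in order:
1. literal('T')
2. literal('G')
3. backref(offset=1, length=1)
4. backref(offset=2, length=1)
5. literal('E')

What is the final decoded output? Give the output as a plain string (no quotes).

Token 1: literal('T'). Output: "T"
Token 2: literal('G'). Output: "TG"
Token 3: backref(off=1, len=1). Copied 'G' from pos 1. Output: "TGG"
Token 4: backref(off=2, len=1). Copied 'G' from pos 1. Output: "TGGG"
Token 5: literal('E'). Output: "TGGGE"

Answer: TGGGE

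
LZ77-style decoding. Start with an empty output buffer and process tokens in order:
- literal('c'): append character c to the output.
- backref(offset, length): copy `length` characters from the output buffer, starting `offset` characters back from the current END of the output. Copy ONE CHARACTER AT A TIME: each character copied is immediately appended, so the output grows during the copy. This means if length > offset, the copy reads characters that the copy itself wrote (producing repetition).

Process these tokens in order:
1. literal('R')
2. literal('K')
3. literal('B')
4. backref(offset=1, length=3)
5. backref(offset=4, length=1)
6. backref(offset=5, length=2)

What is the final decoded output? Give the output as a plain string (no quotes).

Answer: RKBBBBBBB

Derivation:
Token 1: literal('R'). Output: "R"
Token 2: literal('K'). Output: "RK"
Token 3: literal('B'). Output: "RKB"
Token 4: backref(off=1, len=3) (overlapping!). Copied 'BBB' from pos 2. Output: "RKBBBB"
Token 5: backref(off=4, len=1). Copied 'B' from pos 2. Output: "RKBBBBB"
Token 6: backref(off=5, len=2). Copied 'BB' from pos 2. Output: "RKBBBBBBB"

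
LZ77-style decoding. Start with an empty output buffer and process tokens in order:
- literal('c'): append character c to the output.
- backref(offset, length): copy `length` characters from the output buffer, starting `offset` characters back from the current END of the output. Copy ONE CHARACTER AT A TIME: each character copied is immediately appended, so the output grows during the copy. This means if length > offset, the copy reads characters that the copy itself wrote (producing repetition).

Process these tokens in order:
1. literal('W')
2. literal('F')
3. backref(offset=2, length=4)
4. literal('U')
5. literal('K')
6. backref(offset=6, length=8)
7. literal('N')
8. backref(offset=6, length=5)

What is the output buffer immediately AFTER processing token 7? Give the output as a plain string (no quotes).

Answer: WFWFWFUKWFWFUKWFN

Derivation:
Token 1: literal('W'). Output: "W"
Token 2: literal('F'). Output: "WF"
Token 3: backref(off=2, len=4) (overlapping!). Copied 'WFWF' from pos 0. Output: "WFWFWF"
Token 4: literal('U'). Output: "WFWFWFU"
Token 5: literal('K'). Output: "WFWFWFUK"
Token 6: backref(off=6, len=8) (overlapping!). Copied 'WFWFUKWF' from pos 2. Output: "WFWFWFUKWFWFUKWF"
Token 7: literal('N'). Output: "WFWFWFUKWFWFUKWFN"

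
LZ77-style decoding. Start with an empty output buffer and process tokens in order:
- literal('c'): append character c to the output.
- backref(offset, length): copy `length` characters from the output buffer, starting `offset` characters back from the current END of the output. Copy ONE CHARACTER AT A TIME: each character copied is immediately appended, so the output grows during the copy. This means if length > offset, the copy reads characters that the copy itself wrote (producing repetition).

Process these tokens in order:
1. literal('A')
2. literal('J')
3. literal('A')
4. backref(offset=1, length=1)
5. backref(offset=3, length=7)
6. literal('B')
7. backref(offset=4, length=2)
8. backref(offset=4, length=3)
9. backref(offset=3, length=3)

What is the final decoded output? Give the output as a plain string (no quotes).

Token 1: literal('A'). Output: "A"
Token 2: literal('J'). Output: "AJ"
Token 3: literal('A'). Output: "AJA"
Token 4: backref(off=1, len=1). Copied 'A' from pos 2. Output: "AJAA"
Token 5: backref(off=3, len=7) (overlapping!). Copied 'JAAJAAJ' from pos 1. Output: "AJAAJAAJAAJ"
Token 6: literal('B'). Output: "AJAAJAAJAAJB"
Token 7: backref(off=4, len=2). Copied 'AA' from pos 8. Output: "AJAAJAAJAAJBAA"
Token 8: backref(off=4, len=3). Copied 'JBA' from pos 10. Output: "AJAAJAAJAAJBAAJBA"
Token 9: backref(off=3, len=3). Copied 'JBA' from pos 14. Output: "AJAAJAAJAAJBAAJBAJBA"

Answer: AJAAJAAJAAJBAAJBAJBA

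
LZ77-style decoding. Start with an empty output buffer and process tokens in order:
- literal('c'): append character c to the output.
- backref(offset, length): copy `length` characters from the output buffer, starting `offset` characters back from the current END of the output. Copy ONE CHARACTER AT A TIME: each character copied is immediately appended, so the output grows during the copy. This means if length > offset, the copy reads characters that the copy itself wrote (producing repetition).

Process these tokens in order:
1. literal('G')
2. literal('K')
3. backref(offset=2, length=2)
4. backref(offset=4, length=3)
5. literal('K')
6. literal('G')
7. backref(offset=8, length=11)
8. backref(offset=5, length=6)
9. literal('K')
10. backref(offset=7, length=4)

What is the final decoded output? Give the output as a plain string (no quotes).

Token 1: literal('G'). Output: "G"
Token 2: literal('K'). Output: "GK"
Token 3: backref(off=2, len=2). Copied 'GK' from pos 0. Output: "GKGK"
Token 4: backref(off=4, len=3). Copied 'GKG' from pos 0. Output: "GKGKGKG"
Token 5: literal('K'). Output: "GKGKGKGK"
Token 6: literal('G'). Output: "GKGKGKGKG"
Token 7: backref(off=8, len=11) (overlapping!). Copied 'KGKGKGKGKGK' from pos 1. Output: "GKGKGKGKGKGKGKGKGKGK"
Token 8: backref(off=5, len=6) (overlapping!). Copied 'KGKGKK' from pos 15. Output: "GKGKGKGKGKGKGKGKGKGKKGKGKK"
Token 9: literal('K'). Output: "GKGKGKGKGKGKGKGKGKGKKGKGKKK"
Token 10: backref(off=7, len=4). Copied 'KGKG' from pos 20. Output: "GKGKGKGKGKGKGKGKGKGKKGKGKKKKGKG"

Answer: GKGKGKGKGKGKGKGKGKGKKGKGKKKKGKG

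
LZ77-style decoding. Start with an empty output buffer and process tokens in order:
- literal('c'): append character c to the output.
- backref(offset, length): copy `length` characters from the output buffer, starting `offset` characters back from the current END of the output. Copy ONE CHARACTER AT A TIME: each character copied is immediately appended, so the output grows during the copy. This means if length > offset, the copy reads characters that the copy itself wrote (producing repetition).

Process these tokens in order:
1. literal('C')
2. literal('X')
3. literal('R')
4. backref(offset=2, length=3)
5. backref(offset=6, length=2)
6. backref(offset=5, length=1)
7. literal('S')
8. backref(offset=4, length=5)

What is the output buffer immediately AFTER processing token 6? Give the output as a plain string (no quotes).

Token 1: literal('C'). Output: "C"
Token 2: literal('X'). Output: "CX"
Token 3: literal('R'). Output: "CXR"
Token 4: backref(off=2, len=3) (overlapping!). Copied 'XRX' from pos 1. Output: "CXRXRX"
Token 5: backref(off=6, len=2). Copied 'CX' from pos 0. Output: "CXRXRXCX"
Token 6: backref(off=5, len=1). Copied 'X' from pos 3. Output: "CXRXRXCXX"

Answer: CXRXRXCXX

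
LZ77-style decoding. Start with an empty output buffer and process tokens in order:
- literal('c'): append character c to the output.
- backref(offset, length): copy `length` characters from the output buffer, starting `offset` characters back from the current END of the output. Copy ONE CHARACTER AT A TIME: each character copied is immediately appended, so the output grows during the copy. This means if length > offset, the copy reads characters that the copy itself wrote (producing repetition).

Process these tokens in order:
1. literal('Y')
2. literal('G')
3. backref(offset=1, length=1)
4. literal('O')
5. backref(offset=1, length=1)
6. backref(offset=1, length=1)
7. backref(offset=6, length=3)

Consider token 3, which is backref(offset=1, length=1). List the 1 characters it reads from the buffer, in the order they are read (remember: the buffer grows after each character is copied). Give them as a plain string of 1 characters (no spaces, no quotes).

Answer: G

Derivation:
Token 1: literal('Y'). Output: "Y"
Token 2: literal('G'). Output: "YG"
Token 3: backref(off=1, len=1). Buffer before: "YG" (len 2)
  byte 1: read out[1]='G', append. Buffer now: "YGG"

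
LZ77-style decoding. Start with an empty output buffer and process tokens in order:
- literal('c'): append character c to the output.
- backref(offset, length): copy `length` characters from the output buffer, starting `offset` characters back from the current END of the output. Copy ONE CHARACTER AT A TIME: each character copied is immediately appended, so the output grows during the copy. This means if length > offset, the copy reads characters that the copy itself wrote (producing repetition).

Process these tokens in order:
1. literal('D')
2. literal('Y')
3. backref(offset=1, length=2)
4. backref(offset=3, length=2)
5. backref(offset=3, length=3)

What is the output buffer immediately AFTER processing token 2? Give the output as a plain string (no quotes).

Token 1: literal('D'). Output: "D"
Token 2: literal('Y'). Output: "DY"

Answer: DY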